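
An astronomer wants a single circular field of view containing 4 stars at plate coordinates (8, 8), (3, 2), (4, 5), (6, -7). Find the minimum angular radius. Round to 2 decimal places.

7.57

The farthest pair is (8, 8)–(6, -7) with squared distance 229. The circle on this segment as diameter has centre (7, 0.5) and r² = 229/4 = 57.25.
Check (3, 2): distance² to centre = 18.25 ≤ 57.25, so it lies inside.
All remaining points lie in this disk, and no smaller disk contains both endpoints, so this is the minimum enclosing circle.
r = √(57.25) ≈ 7.57.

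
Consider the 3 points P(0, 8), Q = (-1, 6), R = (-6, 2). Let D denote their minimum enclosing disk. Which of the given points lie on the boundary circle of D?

Side lengths²: PQ² = 5, PR² = 72, QR² = 41.
Since PR² = 72 ≥ 41 + 5 = 46, the angle opposite PR is not acute, so the smallest enclosing circle has PR as diameter.
Centre = midpoint of PR = (-3, 5), r² = 72/4 = 18.
The points at distance exactly r from the centre are P, R — 2 points.

P, R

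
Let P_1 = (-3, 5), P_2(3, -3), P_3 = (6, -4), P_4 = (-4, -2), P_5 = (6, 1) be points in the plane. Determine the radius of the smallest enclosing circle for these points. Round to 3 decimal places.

The minimum enclosing circle of a finite set is fixed by two of the points (as a diameter) or three (as a circumcircle).
The farthest pair is P_1–P_3 with squared distance 162. The circle on this segment as diameter has centre (1.5, 0.5) and r² = 162/4 = 40.5.
Check P_2: distance² to centre = 14.5 ≤ 40.5, so it lies inside.
All remaining points lie in this disk, and no smaller disk contains both endpoints, so this is the minimum enclosing circle.
r = √(40.5) ≈ 6.364.

6.364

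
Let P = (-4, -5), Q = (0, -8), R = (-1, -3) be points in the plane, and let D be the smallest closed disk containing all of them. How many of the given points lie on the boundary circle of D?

Side lengths²: PQ² = 25, PR² = 13, QR² = 26.
Since QR² = 26 < 25 + 13 = 38, the triangle is acute, so the smallest enclosing circle is the circumcircle.
Circumcentre = (-47/34, -193/34), r² = 4225/578.
The points at distance exactly r from the centre are P, Q, R — 3 points.

3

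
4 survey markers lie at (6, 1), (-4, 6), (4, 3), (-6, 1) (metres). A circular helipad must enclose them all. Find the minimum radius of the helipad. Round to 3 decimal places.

6.021

The minimum enclosing circle is determined by three boundary points: (6, 1), (-4, 6), (-6, 1).
Their circumcentre is (0, 1.5) with r² = 36.25.
The farthest remaining point (4, 3) is at distance² 18.25 ≤ 36.25.
r = √(36.25) ≈ 6.021.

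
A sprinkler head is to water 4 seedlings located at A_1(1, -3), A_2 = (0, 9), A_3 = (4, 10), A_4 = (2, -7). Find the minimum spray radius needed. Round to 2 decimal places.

8.56

A smallest enclosing disk is always determined by at most three of the input points on its boundary.
The farthest pair is A_3–A_4 with squared distance 293. The circle on this segment as diameter has centre (3, 1.5) and r² = 293/4 = 73.25.
Check A_1: distance² to centre = 24.25 ≤ 73.25, so it lies inside.
All remaining points lie in this disk, and no smaller disk contains both endpoints, so this is the minimum enclosing circle.
r = √(73.25) ≈ 8.56.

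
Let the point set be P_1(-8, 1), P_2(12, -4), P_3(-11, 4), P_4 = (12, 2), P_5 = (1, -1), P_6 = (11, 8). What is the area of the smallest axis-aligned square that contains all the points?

529

The bounding box has width 23 and height 12.
An axis-aligned square enclosing the set must have side ≥ max(width, height).
So the minimum side is max(23, 12) = 23.
Area = 23² = 529.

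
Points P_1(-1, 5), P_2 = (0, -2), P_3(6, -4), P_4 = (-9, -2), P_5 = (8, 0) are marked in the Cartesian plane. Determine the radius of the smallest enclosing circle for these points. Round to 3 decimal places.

8.559

The minimum enclosing circle of a finite set is fixed by two of the points (as a diameter) or three (as a circumcircle).
The farthest pair is P_4–P_5 with squared distance 293. The circle on this segment as diameter has centre (-0.5, -1) and r² = 293/4 = 73.25.
Check P_1: distance² to centre = 36.25 ≤ 73.25, so it lies inside.
All remaining points lie in this disk, and no smaller disk contains both endpoints, so this is the minimum enclosing circle.
r = √(73.25) ≈ 8.559.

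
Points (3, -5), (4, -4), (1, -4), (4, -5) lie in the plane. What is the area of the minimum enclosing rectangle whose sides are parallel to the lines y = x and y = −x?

6

In coordinates u = x + y, v = x − y the rectangle is axis-aligned; the map (x,y)→(u,v) scales areas by 2.
u-values: -2, 0, -3, -1; range = 0 − (-3) = 3.
v-values: 8, 8, 5, 9; range = 9 − 5 = 4.
Area = (3 × 4) / 2 = 6.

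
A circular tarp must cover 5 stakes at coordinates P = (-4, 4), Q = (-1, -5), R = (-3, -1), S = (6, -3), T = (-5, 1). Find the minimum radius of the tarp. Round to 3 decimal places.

6.103

The minimum enclosing circle of a finite set is fixed by two of the points (as a diameter) or three (as a circumcircle).
The farthest pair is P–S with squared distance 149. The circle on this segment as diameter has centre (1, 0.5) and r² = 149/4 = 37.25.
Check Q: distance² to centre = 34.25 ≤ 37.25, so it lies inside.
All remaining points lie in this disk, and no smaller disk contains both endpoints, so this is the minimum enclosing circle.
r = √(37.25) ≈ 6.103.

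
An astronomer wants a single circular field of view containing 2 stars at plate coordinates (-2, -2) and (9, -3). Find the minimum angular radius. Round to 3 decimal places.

The smallest circle enclosing two points has them as diameter endpoints.
Centre = midpoint = (3.5, -2.5); r² = |(-2, -2)−(9, -3)|²/4 = 122/4 = 30.5.
r = √(30.5) ≈ 5.523.

5.523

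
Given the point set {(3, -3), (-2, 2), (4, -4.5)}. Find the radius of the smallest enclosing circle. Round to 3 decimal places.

Call the three points A, B, C in the order given.
Side lengths²: AB² = 50, AC² = 3.25, BC² = 78.25.
Since BC² = 78.25 ≥ 50 + 3.25 = 53.25, the angle opposite BC is not acute, so the smallest enclosing circle has BC as diameter.
Centre = midpoint of BC = (1, -1.25), r² = 78.25/4 = 19.5625.
r = √(19.5625) ≈ 4.423.

4.423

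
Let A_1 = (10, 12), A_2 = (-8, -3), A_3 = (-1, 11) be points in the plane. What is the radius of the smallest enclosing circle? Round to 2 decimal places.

11.72

Side lengths²: A_1A_2² = 549, A_1A_3² = 122, A_2A_3² = 245.
Since A_1A_2² = 549 ≥ 245 + 122 = 367, the angle opposite A_1A_2 is not acute, so the smallest enclosing circle has A_1A_2 as diameter.
Centre = midpoint of A_1A_2 = (1, 4.5), r² = 549/4 = 137.25.
r = √(137.25) ≈ 11.72.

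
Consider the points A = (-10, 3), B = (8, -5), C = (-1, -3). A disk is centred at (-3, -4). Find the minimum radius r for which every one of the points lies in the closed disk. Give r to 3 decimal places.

11.045

The required radius is the distance from (-3, -4) to the farthest point.
Squared distances: 98, 122, 5.
Maximum is 122, attained at B.
r = √122 ≈ 11.045.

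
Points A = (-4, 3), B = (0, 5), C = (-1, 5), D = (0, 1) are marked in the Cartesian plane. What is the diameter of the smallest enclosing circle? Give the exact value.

The minimum enclosing circle of a finite set is fixed by two of the points (as a diameter) or three (as a circumcircle).
The minimum enclosing circle is determined by three boundary points: A, B, D.
Their circumcentre is (-1.5, 3) with r² = 6.25.
The farthest remaining point C is at distance² 4.25 ≤ 6.25.
Diameter = 2r = 2√(6.25) = 5.

5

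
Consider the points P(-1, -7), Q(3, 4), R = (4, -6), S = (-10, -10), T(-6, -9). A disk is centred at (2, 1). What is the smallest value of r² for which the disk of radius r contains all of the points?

The required radius is the distance from (2, 1) to the farthest point.
Squared distances: 73, 10, 53, 265, 164.
Maximum is 265, attained at S.

265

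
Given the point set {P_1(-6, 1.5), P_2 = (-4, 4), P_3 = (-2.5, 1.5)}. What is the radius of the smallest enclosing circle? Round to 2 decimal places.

Side lengths²: P_1P_2² = 10.25, P_1P_3² = 12.25, P_2P_3² = 8.5.
Since P_1P_3² = 12.25 < 10.25 + 8.5 = 18.75, the triangle is acute, so the smallest enclosing circle is the circumcircle.
Circumcentre = (-4.25, 2.15), r² = 3.485.
r = √(3.485) ≈ 1.87.

1.87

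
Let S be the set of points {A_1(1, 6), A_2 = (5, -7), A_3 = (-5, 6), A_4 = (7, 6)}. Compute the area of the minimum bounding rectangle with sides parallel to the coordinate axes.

156

x ranges over [-5, 7], width 12.
y ranges over [-7, 6], height 13.
Area = 12 × 13 = 156.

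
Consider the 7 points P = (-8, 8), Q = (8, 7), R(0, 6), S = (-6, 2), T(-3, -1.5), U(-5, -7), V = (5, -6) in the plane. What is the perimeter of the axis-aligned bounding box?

Width = max x − min x = 8 − (-8) = 16.
Height = max y − min y = 8 − (-7) = 15.
Perimeter = 2(16 + 15) = 62.

62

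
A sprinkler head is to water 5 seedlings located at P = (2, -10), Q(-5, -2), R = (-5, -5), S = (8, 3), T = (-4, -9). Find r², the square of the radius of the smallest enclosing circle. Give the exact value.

72

By Welzl's lemma the MEC is supported by two points (diametrically opposite) or three points (on a circumcircle).
The farthest pair is S–T with squared distance 288. The circle on this segment as diameter has centre (2, -3) and r² = 288/4 = 72.
Check P: distance² to centre = 49 ≤ 72, so it lies inside.
All remaining points lie in this disk, and no smaller disk contains both endpoints, so this is the minimum enclosing circle.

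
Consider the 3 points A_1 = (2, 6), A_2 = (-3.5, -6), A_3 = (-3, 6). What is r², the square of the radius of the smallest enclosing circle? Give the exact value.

Side lengths²: A_1A_2² = 174.25, A_1A_3² = 25, A_2A_3² = 144.25.
Since A_1A_2² = 174.25 ≥ 144.25 + 25 = 169.25, the angle opposite A_1A_2 is not acute, so the smallest enclosing circle has A_1A_2 as diameter.
Centre = midpoint of A_1A_2 = (-0.75, 0), r² = 174.25/4 = 43.5625.

43.5625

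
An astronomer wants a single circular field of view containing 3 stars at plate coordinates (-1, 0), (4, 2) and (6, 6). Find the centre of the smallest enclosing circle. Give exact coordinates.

(2.5, 3)

Call the three points A, B, C in the order given.
Side lengths²: AB² = 29, AC² = 85, BC² = 20.
Since AC² = 85 ≥ 29 + 20 = 49, the angle opposite AC is not acute, so the smallest enclosing circle has AC as diameter.
Centre = midpoint of AC = (2.5, 3), r² = 85/4 = 21.25.
Centre = (2.5, 3).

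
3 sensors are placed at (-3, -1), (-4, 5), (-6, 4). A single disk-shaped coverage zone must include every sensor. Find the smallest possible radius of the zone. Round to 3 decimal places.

3.050

Call the three points A, B, C in the order given.
Side lengths²: AB² = 37, AC² = 34, BC² = 5.
Since AB² = 37 < 34 + 5 = 39, the triangle is acute, so the smallest enclosing circle is the circumcircle.
Circumcentre = (-97/26, 51/26), r² = 3145/338.
r = √(3145/338) ≈ 3.050.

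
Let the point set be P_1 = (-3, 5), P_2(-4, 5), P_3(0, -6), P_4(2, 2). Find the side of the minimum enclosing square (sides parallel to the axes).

The bounding box has width 6 and height 11.
An axis-aligned square enclosing the set must have side ≥ max(width, height).
So the minimum side is max(6, 11) = 11.

11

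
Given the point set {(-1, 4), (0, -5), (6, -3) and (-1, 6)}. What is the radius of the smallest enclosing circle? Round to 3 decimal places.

The minimum enclosing circle is determined by three boundary points: (0, -5), (6, -3), (-1, 6).
Their circumcentre is (49/34, 23/34) with r² = 19825/578.
The farthest remaining point (-1, 4) is at distance² 9829/578 ≤ 19825/578.
r = √(19825/578) ≈ 5.857.

5.857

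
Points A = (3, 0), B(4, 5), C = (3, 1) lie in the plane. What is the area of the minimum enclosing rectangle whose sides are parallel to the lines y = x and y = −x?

In coordinates u = x + y, v = x − y the rectangle is axis-aligned; the map (x,y)→(u,v) scales areas by 2.
u-values: 3, 9, 4; range = 9 − 3 = 6.
v-values: 3, -1, 2; range = 3 − (-1) = 4.
Area = (6 × 4) / 2 = 12.

12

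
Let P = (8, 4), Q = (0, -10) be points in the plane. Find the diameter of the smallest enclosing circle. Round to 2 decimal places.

16.12

The smallest circle enclosing two points has them as diameter endpoints.
Centre = midpoint = (4, -3); r² = |PQ|²/4 = 260/4 = 65.
Diameter = 2r = 2√65 ≈ 16.12.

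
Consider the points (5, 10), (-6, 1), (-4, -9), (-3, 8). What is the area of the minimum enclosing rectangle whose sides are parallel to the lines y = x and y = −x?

In coordinates u = x + y, v = x − y the rectangle is axis-aligned; the map (x,y)→(u,v) scales areas by 2.
u-values: 15, -5, -13, 5; range = 15 − (-13) = 28.
v-values: -5, -7, 5, -11; range = 5 − (-11) = 16.
Area = (28 × 16) / 2 = 224.

224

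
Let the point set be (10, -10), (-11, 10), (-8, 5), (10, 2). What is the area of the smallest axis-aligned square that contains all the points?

The bounding box has width 21 and height 20.
An axis-aligned square enclosing the set must have side ≥ max(width, height).
So the minimum side is max(21, 20) = 21.
Area = 21² = 441.

441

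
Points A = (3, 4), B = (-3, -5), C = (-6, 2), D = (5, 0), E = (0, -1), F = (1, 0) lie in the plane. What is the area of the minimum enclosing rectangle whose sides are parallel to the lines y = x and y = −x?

In coordinates u = x + y, v = x − y the rectangle is axis-aligned; the map (x,y)→(u,v) scales areas by 2.
u-values: 7, -8, -4, 5, -1, 1; range = 7 − (-8) = 15.
v-values: -1, 2, -8, 5, 1, 1; range = 5 − (-8) = 13.
Area = (15 × 13) / 2 = 97.5.

97.5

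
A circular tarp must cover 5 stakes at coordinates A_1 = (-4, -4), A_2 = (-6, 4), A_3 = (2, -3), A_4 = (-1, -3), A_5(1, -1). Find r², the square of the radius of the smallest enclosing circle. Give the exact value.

By Welzl's lemma the MEC is supported by two points (diametrically opposite) or three points (on a circumcircle).
The farthest pair is A_2–A_3 with squared distance 113. The circle on this segment as diameter has centre (-2, 0.5) and r² = 113/4 = 28.25.
Check A_1: distance² to centre = 24.25 ≤ 28.25, so it lies inside.
All remaining points lie in this disk, and no smaller disk contains both endpoints, so this is the minimum enclosing circle.

28.25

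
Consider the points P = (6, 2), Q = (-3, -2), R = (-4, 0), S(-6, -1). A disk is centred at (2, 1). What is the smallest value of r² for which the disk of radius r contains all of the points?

The required radius is the distance from (2, 1) to the farthest point.
Squared distances: 17, 34, 37, 68.
Maximum is 68, attained at S.

68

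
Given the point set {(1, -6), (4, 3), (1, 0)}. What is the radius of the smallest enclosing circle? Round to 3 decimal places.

4.743

Call the three points A, B, C in the order given.
Side lengths²: AB² = 90, AC² = 36, BC² = 18.
Since AB² = 90 ≥ 36 + 18 = 54, the angle opposite AB is not acute, so the smallest enclosing circle has AB as diameter.
Centre = midpoint of AB = (2.5, -1.5), r² = 90/4 = 22.5.
r = √(22.5) ≈ 4.743.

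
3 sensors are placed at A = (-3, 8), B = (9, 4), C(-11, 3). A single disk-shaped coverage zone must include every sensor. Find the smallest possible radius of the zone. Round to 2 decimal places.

10.01

Side lengths²: AB² = 160, AC² = 89, BC² = 401.
Since BC² = 401 ≥ 160 + 89 = 249, the angle opposite BC is not acute, so the smallest enclosing circle has BC as diameter.
Centre = midpoint of BC = (-1, 3.5), r² = 401/4 = 100.25.
r = √(100.25) ≈ 10.01.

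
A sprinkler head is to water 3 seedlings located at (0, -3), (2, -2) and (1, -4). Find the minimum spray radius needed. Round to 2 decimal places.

1.18

Call the three points A, B, C in the order given.
Side lengths²: AB² = 5, AC² = 2, BC² = 5.
Since BC² = 5 < 5 + 2 = 7, the triangle is acute, so the smallest enclosing circle is the circumcircle.
Circumcentre = (7/6, -17/6), r² = 25/18.
r = √(25/18) ≈ 1.18.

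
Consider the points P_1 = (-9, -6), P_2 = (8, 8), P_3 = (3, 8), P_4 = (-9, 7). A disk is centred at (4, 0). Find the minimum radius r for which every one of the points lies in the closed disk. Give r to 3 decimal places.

The required radius is the distance from (4, 0) to the farthest point.
Squared distances: 205, 80, 65, 218.
Maximum is 218, attained at P_4.
r = √218 ≈ 14.765.

14.765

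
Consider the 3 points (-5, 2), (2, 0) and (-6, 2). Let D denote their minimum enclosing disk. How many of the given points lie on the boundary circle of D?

Call the three points A, B, C in the order given.
Side lengths²: AB² = 53, AC² = 1, BC² = 68.
Since BC² = 68 ≥ 53 + 1 = 54, the angle opposite BC is not acute, so the smallest enclosing circle has BC as diameter.
Centre = midpoint of BC = (-2, 1), r² = 68/4 = 17.
The points at distance exactly r from the centre are (2, 0), (-6, 2) — 2 points.

2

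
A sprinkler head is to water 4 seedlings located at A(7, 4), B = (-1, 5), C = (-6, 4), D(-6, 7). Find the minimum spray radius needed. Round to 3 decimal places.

The farthest pair is A–D with squared distance 178. The circle on this segment as diameter has centre (0.5, 5.5) and r² = 178/4 = 44.5.
Check B: distance² to centre = 2.5 ≤ 44.5, so it lies inside.
All remaining points lie in this disk, and no smaller disk contains both endpoints, so this is the minimum enclosing circle.
r = √(44.5) ≈ 6.671.

6.671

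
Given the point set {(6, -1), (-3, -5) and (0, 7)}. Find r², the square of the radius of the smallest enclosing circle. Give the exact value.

Call the three points A, B, C in the order given.
Side lengths²: AB² = 97, AC² = 100, BC² = 153.
Since BC² = 153 < 100 + 97 = 197, the triangle is acute, so the smallest enclosing circle is the circumcircle.
Circumcentre = (-0.125, 0.65625), r² = 40.2587890625.

40.2587890625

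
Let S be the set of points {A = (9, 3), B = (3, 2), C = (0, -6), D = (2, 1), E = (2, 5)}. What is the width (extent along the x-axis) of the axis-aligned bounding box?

max x = 9, min x = 0, so width = 9.

9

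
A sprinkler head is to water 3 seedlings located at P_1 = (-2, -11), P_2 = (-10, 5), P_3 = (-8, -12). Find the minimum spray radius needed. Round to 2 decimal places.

Side lengths²: P_1P_2² = 320, P_1P_3² = 37, P_2P_3² = 293.
Since P_1P_2² = 320 < 293 + 37 = 330, the triangle is acute, so the smallest enclosing circle is the circumcircle.
Circumcentre = (-83/13, -83/26), r² = 54205/676.
r = √(54205/676) ≈ 8.95.

8.95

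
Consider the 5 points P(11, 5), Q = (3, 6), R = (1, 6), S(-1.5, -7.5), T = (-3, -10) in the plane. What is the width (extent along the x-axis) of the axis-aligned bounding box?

max x = 11, min x = -3, so width = 14.

14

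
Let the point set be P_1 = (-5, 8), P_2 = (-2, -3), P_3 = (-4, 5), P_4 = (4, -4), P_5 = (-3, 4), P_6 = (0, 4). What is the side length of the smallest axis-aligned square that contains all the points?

The bounding box has width 9 and height 12.
An axis-aligned square enclosing the set must have side ≥ max(width, height).
So the minimum side is max(9, 12) = 12.

12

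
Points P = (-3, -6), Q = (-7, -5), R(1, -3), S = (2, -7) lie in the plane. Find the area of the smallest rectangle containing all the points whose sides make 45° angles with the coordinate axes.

In coordinates u = x + y, v = x − y the rectangle is axis-aligned; the map (x,y)→(u,v) scales areas by 2.
u-values: -9, -12, -2, -5; range = -2 − (-12) = 10.
v-values: 3, -2, 4, 9; range = 9 − (-2) = 11.
Area = (10 × 11) / 2 = 55.

55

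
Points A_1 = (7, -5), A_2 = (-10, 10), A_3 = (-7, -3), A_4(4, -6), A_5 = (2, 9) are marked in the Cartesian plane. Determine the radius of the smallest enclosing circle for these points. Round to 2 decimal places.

The farthest pair is A_1–A_2 with squared distance 514. The circle on this segment as diameter has centre (-1.5, 2.5) and r² = 514/4 = 128.5.
Check A_3: distance² to centre = 60.5 ≤ 128.5, so it lies inside.
All remaining points lie in this disk, and no smaller disk contains both endpoints, so this is the minimum enclosing circle.
r = √(128.5) ≈ 11.34.

11.34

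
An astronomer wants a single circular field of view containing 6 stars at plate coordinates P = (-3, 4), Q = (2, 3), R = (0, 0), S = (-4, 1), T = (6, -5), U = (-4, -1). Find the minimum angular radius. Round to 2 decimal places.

The minimum enclosing circle of a finite set is fixed by two of the points (as a diameter) or three (as a circumcircle).
The farthest pair is P–T with squared distance 162. The circle on this segment as diameter has centre (1.5, -0.5) and r² = 162/4 = 40.5.
Check Q: distance² to centre = 12.5 ≤ 40.5, so it lies inside.
All remaining points lie in this disk, and no smaller disk contains both endpoints, so this is the minimum enclosing circle.
r = √(40.5) ≈ 6.36.

6.36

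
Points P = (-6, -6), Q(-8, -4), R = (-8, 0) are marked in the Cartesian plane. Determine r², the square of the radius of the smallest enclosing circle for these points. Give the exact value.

Side lengths²: PQ² = 8, PR² = 40, QR² = 16.
Since PR² = 40 ≥ 16 + 8 = 24, the angle opposite PR is not acute, so the smallest enclosing circle has PR as diameter.
Centre = midpoint of PR = (-7, -3), r² = 40/4 = 10.

10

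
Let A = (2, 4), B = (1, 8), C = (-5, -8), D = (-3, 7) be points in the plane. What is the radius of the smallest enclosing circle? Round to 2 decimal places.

By Welzl's lemma the MEC is supported by two points (diametrically opposite) or three points (on a circumcircle).
The farthest pair is B–C with squared distance 292. The circle on this segment as diameter has centre (-2, 0) and r² = 292/4 = 73.
Check A: distance² to centre = 32 ≤ 73, so it lies inside.
All remaining points lie in this disk, and no smaller disk contains both endpoints, so this is the minimum enclosing circle.
r = √73 ≈ 8.54.

8.54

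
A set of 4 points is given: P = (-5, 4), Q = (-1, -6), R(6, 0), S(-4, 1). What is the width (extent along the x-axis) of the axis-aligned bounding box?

max x = 6, min x = -5, so width = 11.

11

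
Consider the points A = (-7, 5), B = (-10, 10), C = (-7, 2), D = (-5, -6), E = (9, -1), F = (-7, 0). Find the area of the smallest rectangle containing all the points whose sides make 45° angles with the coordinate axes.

285

In coordinates u = x + y, v = x − y the rectangle is axis-aligned; the map (x,y)→(u,v) scales areas by 2.
u-values: -2, 0, -5, -11, 8, -7; range = 8 − (-11) = 19.
v-values: -12, -20, -9, 1, 10, -7; range = 10 − (-20) = 30.
Area = (19 × 30) / 2 = 285.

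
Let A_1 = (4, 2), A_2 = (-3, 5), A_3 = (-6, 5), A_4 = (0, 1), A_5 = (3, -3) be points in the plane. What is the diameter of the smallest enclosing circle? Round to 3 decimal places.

By Welzl's lemma the MEC is supported by two points (diametrically opposite) or three points (on a circumcircle).
The farthest pair is A_3–A_5 with squared distance 145. The circle on this segment as diameter has centre (-1.5, 1) and r² = 145/4 = 36.25.
Check A_1: distance² to centre = 31.25 ≤ 36.25, so it lies inside.
All remaining points lie in this disk, and no smaller disk contains both endpoints, so this is the minimum enclosing circle.
Diameter = 2r = 2√(36.25) ≈ 12.042.

12.042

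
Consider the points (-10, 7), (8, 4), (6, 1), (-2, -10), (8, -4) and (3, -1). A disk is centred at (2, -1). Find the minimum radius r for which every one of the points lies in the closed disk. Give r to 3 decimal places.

14.422

The required radius is the distance from (2, -1) to the farthest point.
Squared distances: 208, 61, 20, 97, 45, 1.
Maximum is 208, attained at (-10, 7).
r = √208 ≈ 14.422.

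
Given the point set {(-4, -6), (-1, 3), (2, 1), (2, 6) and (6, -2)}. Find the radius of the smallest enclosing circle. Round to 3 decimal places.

6.731

The minimum enclosing circle of a finite set is fixed by two of the points (as a diameter) or three (as a circumcircle).
The minimum enclosing circle is determined by three boundary points: (-4, -6), (2, 6), (6, -2).
Their circumcentre is (-0.5, -0.25) with r² = 45.3125.
The farthest remaining point (-1, 3) is at distance² 10.8125 ≤ 45.3125.
r = √(45.3125) ≈ 6.731.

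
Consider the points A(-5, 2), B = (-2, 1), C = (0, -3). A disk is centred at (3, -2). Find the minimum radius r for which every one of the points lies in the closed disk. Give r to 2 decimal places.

The required radius is the distance from (3, -2) to the farthest point.
Squared distances: 80, 34, 10.
Maximum is 80, attained at A.
r = √80 ≈ 8.94.

8.94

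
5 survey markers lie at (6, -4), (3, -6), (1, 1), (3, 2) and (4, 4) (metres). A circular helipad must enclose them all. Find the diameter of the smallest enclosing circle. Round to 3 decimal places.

A smallest enclosing disk is always determined by at most three of the input points on its boundary.
The farthest pair is (3, -6)–(4, 4) with squared distance 101. The circle on this segment as diameter has centre (3.5, -1) and r² = 101/4 = 25.25.
Check (6, -4): distance² to centre = 15.25 ≤ 25.25, so it lies inside.
All remaining points lie in this disk, and no smaller disk contains both endpoints, so this is the minimum enclosing circle.
Diameter = 2r = 2√(25.25) ≈ 10.050.

10.050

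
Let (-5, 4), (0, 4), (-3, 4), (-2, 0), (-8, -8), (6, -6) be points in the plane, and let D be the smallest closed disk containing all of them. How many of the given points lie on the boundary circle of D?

3

A smallest enclosing disk is always determined by at most three of the input points on its boundary.
The minimum enclosing circle is determined by three boundary points: (-5, 4), (-8, -8), (6, -6).
Their circumcentre is (-83/54, -175/54) with r² = 93925/1458.
The farthest remaining point (0, 4) is at distance² 79885/1458 ≤ 93925/1458.
The points at distance exactly r from the centre are (-5, 4), (-8, -8), (6, -6) — 3 points.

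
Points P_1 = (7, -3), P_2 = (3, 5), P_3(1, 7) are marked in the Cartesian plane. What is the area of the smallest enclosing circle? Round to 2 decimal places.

Side lengths²: P_1P_2² = 80, P_1P_3² = 136, P_2P_3² = 8.
Since P_1P_3² = 136 ≥ 80 + 8 = 88, the angle opposite P_1P_3 is not acute, so the smallest enclosing circle has P_1P_3 as diameter.
Centre = midpoint of P_1P_3 = (4, 2), r² = 136/4 = 34.
Area = π·r² = π·34 ≈ 106.81.

106.81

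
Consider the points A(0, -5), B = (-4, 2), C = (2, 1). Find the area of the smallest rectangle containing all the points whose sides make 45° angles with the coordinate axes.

In coordinates u = x + y, v = x − y the rectangle is axis-aligned; the map (x,y)→(u,v) scales areas by 2.
u-values: -5, -2, 3; range = 3 − (-5) = 8.
v-values: 5, -6, 1; range = 5 − (-6) = 11.
Area = (8 × 11) / 2 = 44.

44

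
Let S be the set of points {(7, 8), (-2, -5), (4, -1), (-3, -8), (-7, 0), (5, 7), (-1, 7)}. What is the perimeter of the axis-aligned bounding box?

Width = max x − min x = 7 − (-7) = 14.
Height = max y − min y = 8 − (-8) = 16.
Perimeter = 2(14 + 16) = 60.

60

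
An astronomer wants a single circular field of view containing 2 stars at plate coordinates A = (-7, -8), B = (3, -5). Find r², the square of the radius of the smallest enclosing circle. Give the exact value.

27.25

The smallest circle enclosing two points has them as diameter endpoints.
Centre = midpoint = (-2, -6.5); r² = |AB|²/4 = 109/4 = 27.25.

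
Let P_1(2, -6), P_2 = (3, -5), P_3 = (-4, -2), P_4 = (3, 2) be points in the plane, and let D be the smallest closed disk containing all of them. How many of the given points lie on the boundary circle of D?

The minimum enclosing circle of a finite set is fixed by two of the points (as a diameter) or three (as a circumcircle).
The minimum enclosing circle is determined by three boundary points: P_1, P_3, P_4.
Their circumcentre is (0.5, -1.75) with r² = 20.3125.
The farthest remaining point P_2 is at distance² 16.8125 ≤ 20.3125.
The points at distance exactly r from the centre are P_1, P_3, P_4 — 3 points.

3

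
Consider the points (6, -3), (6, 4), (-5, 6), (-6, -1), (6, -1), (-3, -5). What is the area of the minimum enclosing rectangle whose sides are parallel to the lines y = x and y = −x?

180

In coordinates u = x + y, v = x − y the rectangle is axis-aligned; the map (x,y)→(u,v) scales areas by 2.
u-values: 3, 10, 1, -7, 5, -8; range = 10 − (-8) = 18.
v-values: 9, 2, -11, -5, 7, 2; range = 9 − (-11) = 20.
Area = (18 × 20) / 2 = 180.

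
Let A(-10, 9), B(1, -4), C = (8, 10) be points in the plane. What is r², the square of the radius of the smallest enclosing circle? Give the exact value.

9425/98

Side lengths²: AB² = 290, AC² = 325, BC² = 245.
Since AC² = 325 < 290 + 245 = 535, the triangle is acute, so the smallest enclosing circle is the circumcircle.
Circumcentre = (-11/14, 79/14), r² = 9425/98.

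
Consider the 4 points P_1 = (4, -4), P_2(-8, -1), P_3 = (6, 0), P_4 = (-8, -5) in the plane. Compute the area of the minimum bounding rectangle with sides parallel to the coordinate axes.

x ranges over [-8, 6], width 14.
y ranges over [-5, 0], height 5.
Area = 14 × 5 = 70.

70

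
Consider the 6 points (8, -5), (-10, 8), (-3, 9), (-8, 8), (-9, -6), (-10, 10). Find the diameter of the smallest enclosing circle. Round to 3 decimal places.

23.431

The farthest pair is (8, -5)–(-10, 10) with squared distance 549. The circle on this segment as diameter has centre (-1, 2.5) and r² = 549/4 = 137.25.
Check (-10, 8): distance² to centre = 111.25 ≤ 137.25, so it lies inside.
All remaining points lie in this disk, and no smaller disk contains both endpoints, so this is the minimum enclosing circle.
Diameter = 2r = 2√(137.25) ≈ 23.431.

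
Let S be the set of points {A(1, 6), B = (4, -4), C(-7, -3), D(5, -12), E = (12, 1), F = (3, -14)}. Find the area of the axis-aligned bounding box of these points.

380

x ranges over [-7, 12], width 19.
y ranges over [-14, 6], height 20.
Area = 19 × 20 = 380.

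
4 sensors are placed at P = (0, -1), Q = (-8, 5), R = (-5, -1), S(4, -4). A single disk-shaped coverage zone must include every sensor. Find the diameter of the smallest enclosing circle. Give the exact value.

A smallest enclosing disk is always determined by at most three of the input points on its boundary.
The farthest pair is Q–S with squared distance 225. The circle on this segment as diameter has centre (-2, 0.5) and r² = 225/4 = 56.25.
Check P: distance² to centre = 6.25 ≤ 56.25, so it lies inside.
All remaining points lie in this disk, and no smaller disk contains both endpoints, so this is the minimum enclosing circle.
Diameter = 2r = 2√(56.25) = 15.

15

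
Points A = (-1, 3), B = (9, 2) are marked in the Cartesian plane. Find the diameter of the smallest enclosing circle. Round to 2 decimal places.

The smallest circle enclosing two points has them as diameter endpoints.
Centre = midpoint = (4, 2.5); r² = |AB|²/4 = 101/4 = 25.25.
Diameter = 2r = 2√(25.25) ≈ 10.05.

10.05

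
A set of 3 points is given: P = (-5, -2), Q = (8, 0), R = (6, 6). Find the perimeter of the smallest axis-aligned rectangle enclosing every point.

42

Width = max x − min x = 8 − (-5) = 13.
Height = max y − min y = 6 − (-2) = 8.
Perimeter = 2(13 + 8) = 42.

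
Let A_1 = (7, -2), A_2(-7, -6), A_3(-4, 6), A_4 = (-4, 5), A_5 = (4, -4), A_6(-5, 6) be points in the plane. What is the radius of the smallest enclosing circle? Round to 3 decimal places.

The minimum enclosing circle of a finite set is fixed by two of the points (as a diameter) or three (as a circumcircle).
The minimum enclosing circle is determined by three boundary points: A_1, A_2, A_6.
Their circumcentre is (-0.9, -0.85) with r² = 63.7325.
The farthest remaining point A_3 is at distance² 56.5325 ≤ 63.7325.
r = √(63.7325) ≈ 7.983.

7.983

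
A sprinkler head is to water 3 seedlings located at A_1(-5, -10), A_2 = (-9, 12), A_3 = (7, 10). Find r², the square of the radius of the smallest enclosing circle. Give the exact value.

Side lengths²: A_1A_2² = 500, A_1A_3² = 544, A_2A_3² = 260.
Since A_1A_3² = 544 < 500 + 260 = 760, the triangle is acute, so the smallest enclosing circle is the circumcircle.
Circumcentre = (-92/43, 81/43), r² = 276250/1849.

276250/1849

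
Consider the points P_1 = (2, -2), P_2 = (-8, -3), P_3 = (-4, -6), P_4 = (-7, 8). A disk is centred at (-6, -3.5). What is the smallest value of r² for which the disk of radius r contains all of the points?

The required radius is the distance from (-6, -3.5) to the farthest point.
Squared distances: 66.25, 4.25, 10.25, 133.25.
Maximum is 133.25, attained at P_4.

133.25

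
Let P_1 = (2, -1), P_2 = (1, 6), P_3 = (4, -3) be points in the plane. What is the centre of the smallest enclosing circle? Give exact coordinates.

Side lengths²: P_1P_2² = 50, P_1P_3² = 8, P_2P_3² = 90.
Since P_2P_3² = 90 ≥ 50 + 8 = 58, the angle opposite P_2P_3 is not acute, so the smallest enclosing circle has P_2P_3 as diameter.
Centre = midpoint of P_2P_3 = (2.5, 1.5), r² = 90/4 = 22.5.
Centre = (2.5, 1.5).

(2.5, 1.5)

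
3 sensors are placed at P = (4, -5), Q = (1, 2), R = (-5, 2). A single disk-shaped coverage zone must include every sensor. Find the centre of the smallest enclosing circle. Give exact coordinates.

(-0.5, -1.5)

Side lengths²: PQ² = 58, PR² = 130, QR² = 36.
Since PR² = 130 ≥ 58 + 36 = 94, the angle opposite PR is not acute, so the smallest enclosing circle has PR as diameter.
Centre = midpoint of PR = (-0.5, -1.5), r² = 130/4 = 32.5.
Centre = (-0.5, -1.5).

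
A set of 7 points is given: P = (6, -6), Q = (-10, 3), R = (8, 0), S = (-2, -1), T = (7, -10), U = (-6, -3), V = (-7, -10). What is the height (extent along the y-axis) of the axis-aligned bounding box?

13

max y = 3, min y = -10, so height = 13.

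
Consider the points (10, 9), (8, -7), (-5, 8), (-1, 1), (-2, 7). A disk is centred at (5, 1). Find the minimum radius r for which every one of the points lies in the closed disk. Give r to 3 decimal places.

The required radius is the distance from (5, 1) to the farthest point.
Squared distances: 89, 73, 149, 36, 85.
Maximum is 149, attained at (-5, 8).
r = √149 ≈ 12.207.

12.207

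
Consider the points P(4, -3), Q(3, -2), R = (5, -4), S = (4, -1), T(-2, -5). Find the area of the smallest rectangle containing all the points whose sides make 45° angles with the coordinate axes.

In coordinates u = x + y, v = x − y the rectangle is axis-aligned; the map (x,y)→(u,v) scales areas by 2.
u-values: 1, 1, 1, 3, -7; range = 3 − (-7) = 10.
v-values: 7, 5, 9, 5, 3; range = 9 − 3 = 6.
Area = (10 × 6) / 2 = 30.

30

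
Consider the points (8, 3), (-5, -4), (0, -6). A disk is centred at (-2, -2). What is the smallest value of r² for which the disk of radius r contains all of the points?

125

The required radius is the distance from (-2, -2) to the farthest point.
Squared distances: 125, 13, 20.
Maximum is 125, attained at (8, 3).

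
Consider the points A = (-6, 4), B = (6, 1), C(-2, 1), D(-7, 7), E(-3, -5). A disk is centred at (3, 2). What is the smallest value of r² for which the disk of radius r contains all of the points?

The required radius is the distance from (3, 2) to the farthest point.
Squared distances: 85, 10, 26, 125, 85.
Maximum is 125, attained at D.

125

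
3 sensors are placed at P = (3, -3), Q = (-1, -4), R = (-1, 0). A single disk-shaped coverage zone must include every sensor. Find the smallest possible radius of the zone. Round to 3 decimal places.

2.577

Side lengths²: PQ² = 17, PR² = 25, QR² = 16.
Since PR² = 25 < 17 + 16 = 33, the triangle is acute, so the smallest enclosing circle is the circumcircle.
Circumcentre = (0.625, -2), r² = 6.640625.
r = √(6.640625) ≈ 2.577.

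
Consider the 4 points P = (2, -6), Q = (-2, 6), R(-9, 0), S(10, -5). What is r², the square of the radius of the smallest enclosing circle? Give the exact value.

96.5

The farthest pair is R–S with squared distance 386. The circle on this segment as diameter has centre (0.5, -2.5) and r² = 386/4 = 96.5.
Check P: distance² to centre = 14.5 ≤ 96.5, so it lies inside.
All remaining points lie in this disk, and no smaller disk contains both endpoints, so this is the minimum enclosing circle.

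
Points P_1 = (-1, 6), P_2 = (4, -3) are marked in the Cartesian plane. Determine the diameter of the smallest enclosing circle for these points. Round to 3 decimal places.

The smallest circle enclosing two points has them as diameter endpoints.
Centre = midpoint = (1.5, 1.5); r² = |P_1P_2|²/4 = 106/4 = 26.5.
Diameter = 2r = 2√(26.5) ≈ 10.296.

10.296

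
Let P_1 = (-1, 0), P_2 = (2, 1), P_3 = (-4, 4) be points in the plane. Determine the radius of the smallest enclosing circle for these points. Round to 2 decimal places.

Side lengths²: P_1P_2² = 10, P_1P_3² = 25, P_2P_3² = 45.
Since P_2P_3² = 45 ≥ 25 + 10 = 35, the angle opposite P_2P_3 is not acute, so the smallest enclosing circle has P_2P_3 as diameter.
Centre = midpoint of P_2P_3 = (-1, 2.5), r² = 45/4 = 11.25.
r = √(11.25) ≈ 3.35.

3.35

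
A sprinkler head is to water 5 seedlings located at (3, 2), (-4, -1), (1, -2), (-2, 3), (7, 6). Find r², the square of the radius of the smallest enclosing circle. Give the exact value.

A smallest enclosing disk is always determined by at most three of the input points on its boundary.
The farthest pair is (-4, -1)–(7, 6) with squared distance 170. The circle on this segment as diameter has centre (1.5, 2.5) and r² = 170/4 = 42.5.
Check (3, 2): distance² to centre = 2.5 ≤ 42.5, so it lies inside.
All remaining points lie in this disk, and no smaller disk contains both endpoints, so this is the minimum enclosing circle.

42.5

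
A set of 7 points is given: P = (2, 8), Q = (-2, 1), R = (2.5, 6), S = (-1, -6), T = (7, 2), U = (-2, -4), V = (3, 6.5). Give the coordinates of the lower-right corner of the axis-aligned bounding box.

x-range [-2, 7], y-range [-6, 8].
The lower-right corner is (7, -6).

(7, -6)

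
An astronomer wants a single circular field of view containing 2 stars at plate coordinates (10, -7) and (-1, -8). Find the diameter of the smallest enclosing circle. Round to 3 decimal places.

The smallest circle enclosing two points has them as diameter endpoints.
Centre = midpoint = (4.5, -7.5); r² = |(10, -7)−(-1, -8)|²/4 = 122/4 = 30.5.
Diameter = 2r = 2√(30.5) ≈ 11.045.

11.045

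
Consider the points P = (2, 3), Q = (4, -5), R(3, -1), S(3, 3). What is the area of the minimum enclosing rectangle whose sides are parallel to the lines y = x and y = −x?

In coordinates u = x + y, v = x − y the rectangle is axis-aligned; the map (x,y)→(u,v) scales areas by 2.
u-values: 5, -1, 2, 6; range = 6 − (-1) = 7.
v-values: -1, 9, 4, 0; range = 9 − (-1) = 10.
Area = (7 × 10) / 2 = 35.

35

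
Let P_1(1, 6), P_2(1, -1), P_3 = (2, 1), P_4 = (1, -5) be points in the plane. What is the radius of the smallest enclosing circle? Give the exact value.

A smallest enclosing disk is always determined by at most three of the input points on its boundary.
The farthest pair is P_1–P_4 with squared distance 121. The circle on this segment as diameter has centre (1, 0.5) and r² = 121/4 = 30.25.
Check P_2: distance² to centre = 2.25 ≤ 30.25, so it lies inside.
All remaining points lie in this disk, and no smaller disk contains both endpoints, so this is the minimum enclosing circle.
r = √(30.25) = 5.5.

5.5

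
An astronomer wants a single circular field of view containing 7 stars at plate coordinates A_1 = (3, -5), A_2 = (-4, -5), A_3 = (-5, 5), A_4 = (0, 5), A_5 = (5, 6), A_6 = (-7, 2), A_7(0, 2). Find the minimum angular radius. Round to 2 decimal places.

The minimum enclosing circle of a finite set is fixed by two of the points (as a diameter) or three (as a circumcircle).
The minimum enclosing circle is determined by three boundary points: A_2, A_5, A_6.
Their circumcentre is (1/24, 0.875) with r² = 14645/288.
The farthest remaining point A_1 is at distance² 12461/288 ≤ 14645/288.
r = √(14645/288) ≈ 7.13.

7.13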